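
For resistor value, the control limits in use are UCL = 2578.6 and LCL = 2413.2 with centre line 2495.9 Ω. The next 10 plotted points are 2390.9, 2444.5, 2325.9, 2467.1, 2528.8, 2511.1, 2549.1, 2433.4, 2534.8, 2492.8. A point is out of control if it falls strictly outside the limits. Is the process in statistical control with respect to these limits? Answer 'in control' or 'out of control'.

Compare each point to [2413.2, 2578.6]: sample 1 = 2390.9 < LCL; sample 3 = 2325.9 < LCL.

out of control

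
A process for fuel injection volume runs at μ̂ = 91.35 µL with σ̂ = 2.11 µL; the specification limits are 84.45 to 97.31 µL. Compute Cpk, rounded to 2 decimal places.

0.94

Cpu = (USL − μ̂) / (3σ̂) = (97.31 − 91.35) / (3 × 2.11) = 0.9415; Cpl = (μ̂ − LSL) / (3σ̂) = (91.35 − 84.45) / (3 × 2.11) = 1.0900; Cpk = min(Cpu, Cpl) = 0.9415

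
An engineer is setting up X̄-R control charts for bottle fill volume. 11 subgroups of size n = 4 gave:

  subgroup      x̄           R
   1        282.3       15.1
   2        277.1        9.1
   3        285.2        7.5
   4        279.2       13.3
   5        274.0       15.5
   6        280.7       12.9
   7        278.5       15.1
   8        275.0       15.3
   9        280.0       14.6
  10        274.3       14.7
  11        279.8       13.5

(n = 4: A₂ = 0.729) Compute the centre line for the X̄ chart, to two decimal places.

X̄̄ = (282.3 + 277.1 + 285.2 + 279.2 + 274.0 + 280.7 + 278.5 + 275.0 + 280.0 + 274.3 + 279.8) / 11 = 3066.1000 / 11 = 278.7364
CL = X̄̄ = 278.7364

278.74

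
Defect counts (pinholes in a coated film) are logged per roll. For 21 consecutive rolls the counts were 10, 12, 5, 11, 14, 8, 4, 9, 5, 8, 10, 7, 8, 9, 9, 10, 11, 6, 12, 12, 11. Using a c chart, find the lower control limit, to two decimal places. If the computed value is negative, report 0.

c̄ = (10 + 12 + 5 + 11 + 14 + 8 + 4 + 9 + 5 + 8 + 10 + 7 + 8 + 9 + 9 + 10 + 11 + 6 + 12 + 12 + 11) / 21 = 191 / 21 = 9.0952
LCL = c̄ − 3√c̄ = 9.0952 − 3 × 3.0158 = 0.0477

0.05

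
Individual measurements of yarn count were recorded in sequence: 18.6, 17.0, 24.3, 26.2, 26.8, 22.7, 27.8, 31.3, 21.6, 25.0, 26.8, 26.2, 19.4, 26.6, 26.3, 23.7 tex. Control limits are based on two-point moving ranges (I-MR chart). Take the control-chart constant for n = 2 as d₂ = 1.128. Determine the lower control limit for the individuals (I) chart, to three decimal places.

14.376

X̄ = (18.6 + 17.0 + 24.3 + 26.2 + 26.8 + 22.7 + 27.8 + 31.3 + 21.6 + 25.0 + 26.8 + 26.2 + 19.4 + 26.6 + 26.3 + 23.7) / 16 = 24.3938
Moving ranges: 1.6, 7.3, 1.9, 0.6, 4.1, 5.1, 3.5, 9.7, 3.4, 1.8, 0.6, 6.8, 7.2, 0.3, 2.6; M̄R̄ = 56.5000 / 15 = 3.7667
LCL = X̄ − 3·M̄R̄/d₂ = 24.3938 − 3 × 3.7667 / 1.128 = 14.3760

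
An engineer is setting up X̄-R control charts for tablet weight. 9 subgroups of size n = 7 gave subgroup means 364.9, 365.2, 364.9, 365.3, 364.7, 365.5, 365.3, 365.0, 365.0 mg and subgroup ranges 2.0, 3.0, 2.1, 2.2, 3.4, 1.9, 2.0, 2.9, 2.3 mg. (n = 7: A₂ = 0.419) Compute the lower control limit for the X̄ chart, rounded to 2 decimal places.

364.07

X̄̄ = (364.9 + 365.2 + 364.9 + 365.3 + 364.7 + 365.5 + 365.3 + 365.0 + 365.0) / 9 = 3285.8000 / 9 = 365.0889
R̄ = (2.0 + 3.0 + 2.1 + 2.2 + 3.4 + 1.9 + 2.0 + 2.9 + 2.3) / 9 = 21.8000 / 9 = 2.4222
LCL = X̄̄ − A₂·R̄ = 365.0889 − 0.419 × 2.4222 = 364.0740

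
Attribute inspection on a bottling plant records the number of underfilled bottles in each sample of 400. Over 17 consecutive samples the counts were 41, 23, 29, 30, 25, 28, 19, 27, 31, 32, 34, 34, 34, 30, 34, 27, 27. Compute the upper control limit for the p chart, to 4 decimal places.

p̄ = Σdᵢ / (k·n) = 505 / (17 × 400) = 0.07426
UCL = p̄ + 3·√(p̄(1−p̄)/n) = 0.07426 + 3 × √(0.07426×0.92574/400) = 0.07426 + 3 × 0.01311 = 0.11359

0.1136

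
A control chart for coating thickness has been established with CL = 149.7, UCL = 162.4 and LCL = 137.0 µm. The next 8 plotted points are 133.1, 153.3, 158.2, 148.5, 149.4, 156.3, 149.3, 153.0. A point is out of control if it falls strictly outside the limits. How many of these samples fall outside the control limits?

1

Compare each point to [137.0, 162.4]: sample 1 = 133.1 < LCL.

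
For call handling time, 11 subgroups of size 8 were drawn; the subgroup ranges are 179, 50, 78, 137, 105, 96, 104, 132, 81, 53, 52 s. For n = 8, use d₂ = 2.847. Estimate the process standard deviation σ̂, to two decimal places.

R̄ = (179 + 50 + 78 + 137 + 105 + 96 + 104 + 132 + 81 + 53 + 52) / 11 = 97.0000
σ̂ = R̄ / d₂ = 97.0000 / 2.847 = 34.0710

34.07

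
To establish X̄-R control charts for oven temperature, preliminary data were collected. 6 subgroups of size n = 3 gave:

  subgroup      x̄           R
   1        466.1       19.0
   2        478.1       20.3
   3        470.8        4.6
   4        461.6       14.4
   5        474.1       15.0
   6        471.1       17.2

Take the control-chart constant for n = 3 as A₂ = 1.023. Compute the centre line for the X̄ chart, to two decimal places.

470.30

X̄̄ = (466.1 + 478.1 + 470.8 + 461.6 + 474.1 + 471.1) / 6 = 2821.8000 / 6 = 470.3000
CL = X̄̄ = 470.3000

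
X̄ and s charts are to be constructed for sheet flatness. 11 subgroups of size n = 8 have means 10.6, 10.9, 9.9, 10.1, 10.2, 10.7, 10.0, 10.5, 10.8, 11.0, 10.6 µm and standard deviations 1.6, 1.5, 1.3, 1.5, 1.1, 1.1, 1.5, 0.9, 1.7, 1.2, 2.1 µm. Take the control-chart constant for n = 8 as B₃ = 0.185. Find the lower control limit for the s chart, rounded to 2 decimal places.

0.26

s̄ = (1.6 + 1.5 + 1.3 + 1.5 + 1.1 + 1.1 + 1.5 + 0.9 + 1.7 + 1.2 + 2.1) / 11 = 1.4091
LCL_s = B₃·s̄ = 0.185 × 1.4091 = 0.2607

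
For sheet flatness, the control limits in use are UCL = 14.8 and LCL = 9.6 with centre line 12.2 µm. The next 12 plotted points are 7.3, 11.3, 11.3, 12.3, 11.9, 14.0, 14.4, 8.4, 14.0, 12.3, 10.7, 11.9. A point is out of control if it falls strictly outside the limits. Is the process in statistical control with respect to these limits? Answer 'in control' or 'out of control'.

Compare each point to [9.6, 14.8]: sample 1 = 7.3 < LCL; sample 8 = 8.4 < LCL.

out of control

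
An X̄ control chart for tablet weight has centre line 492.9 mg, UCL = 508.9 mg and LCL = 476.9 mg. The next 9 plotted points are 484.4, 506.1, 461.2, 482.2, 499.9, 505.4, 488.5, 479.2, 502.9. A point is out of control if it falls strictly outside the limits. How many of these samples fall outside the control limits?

Compare each point to [476.9, 508.9]: sample 3 = 461.2 < LCL.

1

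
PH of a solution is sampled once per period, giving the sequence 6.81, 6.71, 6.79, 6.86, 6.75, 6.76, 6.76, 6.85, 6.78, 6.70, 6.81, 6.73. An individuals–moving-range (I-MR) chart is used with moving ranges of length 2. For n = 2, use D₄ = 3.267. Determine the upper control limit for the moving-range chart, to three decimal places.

0.238

Moving ranges: 0.10, 0.08, 0.07, 0.11, 0.01, 0.00, 0.09, 0.07, 0.08, 0.11, 0.08; M̄R̄ = 0.8000 / 11 = 0.0727
UCL_MR = D₄·M̄R̄ = 3.267 × 0.0727 = 0.2376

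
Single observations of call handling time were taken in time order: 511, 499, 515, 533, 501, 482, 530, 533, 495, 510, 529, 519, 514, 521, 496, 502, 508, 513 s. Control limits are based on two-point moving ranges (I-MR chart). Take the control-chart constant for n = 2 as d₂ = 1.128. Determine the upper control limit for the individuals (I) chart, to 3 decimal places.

556.153

X̄ = (511 + 499 + 515 + 533 + 501 + 482 + 530 + 533 + 495 + 510 + 529 + 519 + 514 + 521 + 496 + 502 + 508 + 513) / 18 = 511.7222
Moving ranges: 12, 16, 18, 32, 19, 48, 3, 38, 15, 19, 10, 5, 7, 25, 6, 6, 5; M̄R̄ = 284.0000 / 17 = 16.7059
UCL = X̄ + 3·M̄R̄/d₂ = 511.7222 + 3 × 16.7059 / 1.128 = 556.1528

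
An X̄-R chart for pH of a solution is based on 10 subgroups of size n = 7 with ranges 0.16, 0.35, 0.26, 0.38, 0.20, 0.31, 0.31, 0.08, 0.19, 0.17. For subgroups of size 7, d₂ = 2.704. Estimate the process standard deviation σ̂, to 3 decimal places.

R̄ = (0.16 + 0.35 + 0.26 + 0.38 + 0.20 + 0.31 + 0.31 + 0.08 + 0.19 + 0.17) / 10 = 0.2410
σ̂ = R̄ / d₂ = 0.2410 / 2.704 = 0.0891

0.089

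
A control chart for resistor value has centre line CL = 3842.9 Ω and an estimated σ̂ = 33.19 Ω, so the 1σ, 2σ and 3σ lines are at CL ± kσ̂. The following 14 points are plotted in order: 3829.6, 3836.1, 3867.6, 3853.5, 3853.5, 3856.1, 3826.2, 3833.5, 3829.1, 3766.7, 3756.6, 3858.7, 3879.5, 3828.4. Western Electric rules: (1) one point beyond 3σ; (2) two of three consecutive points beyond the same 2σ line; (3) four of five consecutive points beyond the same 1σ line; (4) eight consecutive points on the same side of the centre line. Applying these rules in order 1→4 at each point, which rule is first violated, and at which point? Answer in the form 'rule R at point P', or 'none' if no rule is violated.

rule 2 at point 11

Zone of each point (C = within 1σ̂, B = 1σ̂–2σ̂, A = 2σ̂–3σ̂, * = beyond 3σ̂; sign = side of CL): 1:-C, 2:-C, 3:+C, 4:+C, 5:+C, 6:+C, 7:-C, 8:-C, 9:-C, 10:-A, 11:-A, 12:+C, 13:+B, 14:-C
Rule 2 (two of three consecutive points beyond the same 2σ limit) is satisfied at point 11.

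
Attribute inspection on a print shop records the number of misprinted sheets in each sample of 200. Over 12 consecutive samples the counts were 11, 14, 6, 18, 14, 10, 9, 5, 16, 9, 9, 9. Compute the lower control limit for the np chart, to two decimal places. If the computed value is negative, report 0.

1.23

p̄ = Σdᵢ / (k·n) = 130 / (12 × 200) = 0.05417
LCL = np̄ − 3·√(np̄(1−p̄)) = 10.8333 − 3 × 3.2010 = 1.2303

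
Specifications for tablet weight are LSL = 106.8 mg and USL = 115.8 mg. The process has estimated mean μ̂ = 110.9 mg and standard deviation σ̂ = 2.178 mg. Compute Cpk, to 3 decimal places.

0.627

Cpu = (USL − μ̂) / (3σ̂) = (115.8 − 110.9) / (3 × 2.178) = 0.7499; Cpl = (μ̂ − LSL) / (3σ̂) = (110.9 − 106.8) / (3 × 2.178) = 0.6275; Cpk = min(Cpu, Cpl) = 0.6275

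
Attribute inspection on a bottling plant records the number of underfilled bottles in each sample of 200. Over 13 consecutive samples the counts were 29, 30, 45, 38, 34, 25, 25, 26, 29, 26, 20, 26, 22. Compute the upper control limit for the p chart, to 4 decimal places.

p̄ = Σdᵢ / (k·n) = 375 / (13 × 200) = 0.14423
UCL = p̄ + 3·√(p̄(1−p̄)/n) = 0.14423 + 3 × √(0.14423×0.85577/200) = 0.14423 + 3 × 0.02484 = 0.21876

0.2188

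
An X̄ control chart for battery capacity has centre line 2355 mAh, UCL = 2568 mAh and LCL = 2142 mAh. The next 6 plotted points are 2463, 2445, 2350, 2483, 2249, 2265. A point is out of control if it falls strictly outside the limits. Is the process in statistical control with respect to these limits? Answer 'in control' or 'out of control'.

All 6 points lie within [2142, 2568].

in control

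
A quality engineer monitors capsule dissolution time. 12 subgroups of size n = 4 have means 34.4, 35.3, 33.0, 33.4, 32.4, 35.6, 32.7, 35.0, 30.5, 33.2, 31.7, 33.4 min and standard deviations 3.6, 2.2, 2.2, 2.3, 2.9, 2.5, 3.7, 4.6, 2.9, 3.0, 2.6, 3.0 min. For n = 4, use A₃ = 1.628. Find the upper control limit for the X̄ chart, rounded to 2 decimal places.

X̄̄ = (34.4 + 35.3 + 33.0 + 33.4 + 32.4 + 35.6 + 32.7 + 35.0 + 30.5 + 33.2 + 31.7 + 33.4) / 12 = 33.3833
s̄ = (3.6 + 2.2 + 2.2 + 2.3 + 2.9 + 2.5 + 3.7 + 4.6 + 2.9 + 3.0 + 2.6 + 3.0) / 12 = 2.9583
UCL = X̄̄ + A₃·s̄ = 33.3833 + 1.628 × 2.9583 = 38.1995

38.20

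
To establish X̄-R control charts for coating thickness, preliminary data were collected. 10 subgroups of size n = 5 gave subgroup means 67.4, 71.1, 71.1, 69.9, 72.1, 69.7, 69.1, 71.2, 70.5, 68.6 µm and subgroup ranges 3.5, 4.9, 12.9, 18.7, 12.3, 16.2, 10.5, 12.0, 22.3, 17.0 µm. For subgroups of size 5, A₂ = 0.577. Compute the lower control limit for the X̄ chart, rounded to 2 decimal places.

X̄̄ = (67.4 + 71.1 + 71.1 + 69.9 + 72.1 + 69.7 + 69.1 + 71.2 + 70.5 + 68.6) / 10 = 700.7000 / 10 = 70.0700
R̄ = (3.5 + 4.9 + 12.9 + 18.7 + 12.3 + 16.2 + 10.5 + 12.0 + 22.3 + 17.0) / 10 = 130.3000 / 10 = 13.0300
LCL = X̄̄ − A₂·R̄ = 70.0700 − 0.577 × 13.0300 = 62.5517

62.55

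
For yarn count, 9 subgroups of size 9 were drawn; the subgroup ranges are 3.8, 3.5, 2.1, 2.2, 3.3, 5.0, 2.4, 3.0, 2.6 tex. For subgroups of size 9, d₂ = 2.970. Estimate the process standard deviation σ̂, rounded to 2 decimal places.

1.04

R̄ = (3.8 + 3.5 + 2.1 + 2.2 + 3.3 + 5.0 + 2.4 + 3.0 + 2.6) / 9 = 3.1000
σ̂ = R̄ / d₂ = 3.1000 / 2.970 = 1.0438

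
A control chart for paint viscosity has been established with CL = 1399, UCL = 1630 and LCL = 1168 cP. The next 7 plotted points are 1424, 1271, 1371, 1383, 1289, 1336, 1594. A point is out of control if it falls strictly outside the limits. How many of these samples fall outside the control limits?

0

All 7 points lie within [1168, 1630].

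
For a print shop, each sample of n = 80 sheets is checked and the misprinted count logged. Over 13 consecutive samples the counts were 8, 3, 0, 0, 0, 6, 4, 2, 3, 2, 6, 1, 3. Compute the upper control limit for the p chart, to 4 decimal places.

0.0995

p̄ = Σdᵢ / (k·n) = 38 / (13 × 80) = 0.03654
UCL = p̄ + 3·√(p̄(1−p̄)/n) = 0.03654 + 3 × √(0.03654×0.96346/80) = 0.03654 + 3 × 0.02098 = 0.09947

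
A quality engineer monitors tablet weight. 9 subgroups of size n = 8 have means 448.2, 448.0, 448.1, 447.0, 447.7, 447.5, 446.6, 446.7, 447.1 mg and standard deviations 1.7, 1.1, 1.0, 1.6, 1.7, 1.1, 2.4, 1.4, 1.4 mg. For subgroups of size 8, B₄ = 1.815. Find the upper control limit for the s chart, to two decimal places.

2.70

s̄ = (1.7 + 1.1 + 1.0 + 1.6 + 1.7 + 1.1 + 2.4 + 1.4 + 1.4) / 9 = 1.4889
UCL_s = B₄·s̄ = 1.815 × 1.4889 = 2.7023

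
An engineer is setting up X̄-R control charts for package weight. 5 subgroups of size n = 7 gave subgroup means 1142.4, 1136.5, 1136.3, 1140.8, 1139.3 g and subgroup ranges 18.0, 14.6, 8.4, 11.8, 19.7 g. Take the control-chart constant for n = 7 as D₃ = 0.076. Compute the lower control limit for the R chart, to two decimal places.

R̄ = (18.0 + 14.6 + 8.4 + 11.8 + 19.7) / 5 = 72.5000 / 5 = 14.5000
LCL_R = D₃·R̄ = 0.076 × 14.5000 = 1.1020

1.10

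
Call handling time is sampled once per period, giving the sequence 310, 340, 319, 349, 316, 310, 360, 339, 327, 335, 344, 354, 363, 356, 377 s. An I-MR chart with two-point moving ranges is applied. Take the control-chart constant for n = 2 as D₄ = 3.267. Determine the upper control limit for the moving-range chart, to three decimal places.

62.306

Moving ranges: 30, 21, 30, 33, 6, 50, 21, 12, 8, 9, 10, 9, 7, 21; M̄R̄ = 267.0000 / 14 = 19.0714
UCL_MR = D₄·M̄R̄ = 3.267 × 19.0714 = 62.3064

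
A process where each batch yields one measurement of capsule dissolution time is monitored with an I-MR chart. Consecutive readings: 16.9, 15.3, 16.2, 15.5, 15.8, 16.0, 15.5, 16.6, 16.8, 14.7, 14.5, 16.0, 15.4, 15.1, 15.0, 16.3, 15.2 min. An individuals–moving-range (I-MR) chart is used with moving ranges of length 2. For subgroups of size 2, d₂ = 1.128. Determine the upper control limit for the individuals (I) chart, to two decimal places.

X̄ = (16.9 + 15.3 + 16.2 + 15.5 + 15.8 + 16.0 + 15.5 + 16.6 + 16.8 + 14.7 + 14.5 + 16.0 + 15.4 + 15.1 + 15.0 + 16.3 + 15.2) / 17 = 15.6941
Moving ranges: 1.6, 0.9, 0.7, 0.3, 0.2, 0.5, 1.1, 0.2, 2.1, 0.2, 1.5, 0.6, 0.3, 0.1, 1.3, 1.1; M̄R̄ = 12.7000 / 16 = 0.7938
UCL = X̄ + 3·M̄R̄/d₂ = 15.6941 + 3 × 0.7938 / 1.128 = 17.8052

17.81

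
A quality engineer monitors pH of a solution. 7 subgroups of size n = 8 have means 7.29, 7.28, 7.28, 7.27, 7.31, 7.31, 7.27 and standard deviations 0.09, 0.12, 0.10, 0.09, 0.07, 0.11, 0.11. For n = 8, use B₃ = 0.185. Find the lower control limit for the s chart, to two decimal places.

0.02

s̄ = (0.09 + 0.12 + 0.10 + 0.09 + 0.07 + 0.11 + 0.11) / 7 = 0.0986
LCL_s = B₃·s̄ = 0.185 × 0.0986 = 0.0182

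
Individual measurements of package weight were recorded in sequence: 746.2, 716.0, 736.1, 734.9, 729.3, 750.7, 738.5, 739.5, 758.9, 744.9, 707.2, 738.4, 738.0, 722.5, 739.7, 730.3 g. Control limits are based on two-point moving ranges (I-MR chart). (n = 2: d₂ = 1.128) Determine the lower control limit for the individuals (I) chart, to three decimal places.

X̄ = (746.2 + 716.0 + 736.1 + 734.9 + 729.3 + 750.7 + 738.5 + 739.5 + 758.9 + 744.9 + 707.2 + 738.4 + 738.0 + 722.5 + 739.7 + 730.3) / 16 = 735.6938
Moving ranges: 30.2, 20.1, 1.2, 5.6, 21.4, 12.2, 1.0, 19.4, 14.0, 37.7, 31.2, 0.4, 15.5, 17.2, 9.4; M̄R̄ = 236.5000 / 15 = 15.7667
LCL = X̄ − 3·M̄R̄/d₂ = 735.6938 − 3 × 15.7667 / 1.128 = 693.7611

693.761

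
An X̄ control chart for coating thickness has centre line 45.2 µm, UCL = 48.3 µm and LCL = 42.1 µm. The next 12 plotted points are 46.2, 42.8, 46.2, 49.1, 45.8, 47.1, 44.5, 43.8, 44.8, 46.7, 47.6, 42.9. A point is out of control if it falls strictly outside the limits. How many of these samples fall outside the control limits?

1

Compare each point to [42.1, 48.3]: sample 4 = 49.1 > UCL.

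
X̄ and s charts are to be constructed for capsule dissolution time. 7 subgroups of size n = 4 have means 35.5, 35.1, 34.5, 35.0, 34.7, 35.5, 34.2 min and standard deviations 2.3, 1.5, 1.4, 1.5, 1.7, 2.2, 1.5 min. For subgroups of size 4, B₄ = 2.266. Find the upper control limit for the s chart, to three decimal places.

s̄ = (2.3 + 1.5 + 1.4 + 1.5 + 1.7 + 2.2 + 1.5) / 7 = 1.7286
UCL_s = B₄·s̄ = 2.266 × 1.7286 = 3.9169

3.917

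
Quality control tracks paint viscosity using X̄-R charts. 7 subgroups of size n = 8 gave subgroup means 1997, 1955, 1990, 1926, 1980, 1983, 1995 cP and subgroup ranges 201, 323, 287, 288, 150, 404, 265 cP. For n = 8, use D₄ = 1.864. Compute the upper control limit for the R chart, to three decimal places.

510.736

R̄ = (201 + 323 + 287 + 288 + 150 + 404 + 265) / 7 = 1918.0000 / 7 = 274.0000
UCL_R = D₄·R̄ = 1.864 × 274.0000 = 510.7360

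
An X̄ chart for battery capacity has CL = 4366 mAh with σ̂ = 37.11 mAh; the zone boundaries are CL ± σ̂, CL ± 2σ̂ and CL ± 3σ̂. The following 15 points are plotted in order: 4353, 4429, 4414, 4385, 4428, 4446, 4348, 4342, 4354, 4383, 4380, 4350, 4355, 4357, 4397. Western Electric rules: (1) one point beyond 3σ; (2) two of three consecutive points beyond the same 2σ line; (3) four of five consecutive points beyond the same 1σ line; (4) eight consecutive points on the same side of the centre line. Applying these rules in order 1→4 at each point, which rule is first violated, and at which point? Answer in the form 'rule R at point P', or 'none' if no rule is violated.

rule 3 at point 6

Zone of each point (C = within 1σ̂, B = 1σ̂–2σ̂, A = 2σ̂–3σ̂, * = beyond 3σ̂; sign = side of CL): 1:-C, 2:+B, 3:+B, 4:+C, 5:+B, 6:+A, 7:-C, 8:-C, 9:-C, 10:+C, 11:+C, 12:-C, 13:-C, 14:-C, 15:+C
Rule 3 (four of five consecutive points beyond the same 1σ limit) is satisfied at point 6.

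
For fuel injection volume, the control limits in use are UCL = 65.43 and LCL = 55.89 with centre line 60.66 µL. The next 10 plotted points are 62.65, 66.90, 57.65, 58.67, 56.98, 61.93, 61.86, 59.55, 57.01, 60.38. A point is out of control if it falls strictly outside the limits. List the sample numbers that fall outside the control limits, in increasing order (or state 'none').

2

Compare each point to [55.89, 65.43]: sample 2 = 66.90 > UCL.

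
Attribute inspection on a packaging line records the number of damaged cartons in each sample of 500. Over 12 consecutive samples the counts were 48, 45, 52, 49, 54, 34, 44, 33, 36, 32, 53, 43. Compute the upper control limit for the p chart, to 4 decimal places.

0.1250

p̄ = Σdᵢ / (k·n) = 523 / (12 × 500) = 0.08717
UCL = p̄ + 3·√(p̄(1−p̄)/n) = 0.08717 + 3 × √(0.08717×0.91283/500) = 0.08717 + 3 × 0.01261 = 0.12501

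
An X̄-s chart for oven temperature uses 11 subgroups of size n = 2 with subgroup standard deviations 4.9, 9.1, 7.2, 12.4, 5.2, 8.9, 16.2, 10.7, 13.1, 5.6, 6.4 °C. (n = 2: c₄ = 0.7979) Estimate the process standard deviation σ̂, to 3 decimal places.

s̄ = (4.9 + 9.1 + 7.2 + 12.4 + 5.2 + 8.9 + 16.2 + 10.7 + 13.1 + 5.6 + 6.4) / 11 = 9.0636
σ̂ = s̄ / c₄ = 9.0636 / 0.7979 = 11.3594

11.359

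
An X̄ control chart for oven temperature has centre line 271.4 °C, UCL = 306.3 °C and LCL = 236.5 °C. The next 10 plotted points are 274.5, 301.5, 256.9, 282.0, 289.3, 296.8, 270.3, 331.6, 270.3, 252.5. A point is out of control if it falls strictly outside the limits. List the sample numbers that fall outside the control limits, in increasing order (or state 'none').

Compare each point to [236.5, 306.3]: sample 8 = 331.6 > UCL.

8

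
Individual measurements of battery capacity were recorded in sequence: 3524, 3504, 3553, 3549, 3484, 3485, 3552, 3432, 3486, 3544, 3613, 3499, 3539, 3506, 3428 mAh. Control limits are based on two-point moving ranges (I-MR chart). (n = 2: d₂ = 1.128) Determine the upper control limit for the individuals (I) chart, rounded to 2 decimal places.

X̄ = (3524 + 3504 + 3553 + 3549 + 3484 + 3485 + 3552 + 3432 + 3486 + 3544 + 3613 + 3499 + 3539 + 3506 + 3428) / 15 = 3513.2000
Moving ranges: 20, 49, 4, 65, 1, 67, 120, 54, 58, 69, 114, 40, 33, 78; M̄R̄ = 772.0000 / 14 = 55.1429
UCL = X̄ + 3·M̄R̄/d₂ = 3513.2000 + 3 × 55.1429 / 1.128 = 3659.8565

3659.86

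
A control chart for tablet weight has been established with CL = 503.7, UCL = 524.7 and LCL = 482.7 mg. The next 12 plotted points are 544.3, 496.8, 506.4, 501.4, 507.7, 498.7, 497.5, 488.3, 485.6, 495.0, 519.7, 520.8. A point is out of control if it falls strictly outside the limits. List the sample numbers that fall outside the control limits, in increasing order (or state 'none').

Compare each point to [482.7, 524.7]: sample 1 = 544.3 > UCL.

1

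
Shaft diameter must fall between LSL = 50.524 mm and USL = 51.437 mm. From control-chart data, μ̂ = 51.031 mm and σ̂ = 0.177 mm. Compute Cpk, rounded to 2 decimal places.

0.76

Cpu = (USL − μ̂) / (3σ̂) = (51.437 − 51.031) / (3 × 0.177) = 0.7646; Cpl = (μ̂ − LSL) / (3σ̂) = (51.031 − 50.524) / (3 × 0.177) = 0.9548; Cpk = min(Cpu, Cpl) = 0.7646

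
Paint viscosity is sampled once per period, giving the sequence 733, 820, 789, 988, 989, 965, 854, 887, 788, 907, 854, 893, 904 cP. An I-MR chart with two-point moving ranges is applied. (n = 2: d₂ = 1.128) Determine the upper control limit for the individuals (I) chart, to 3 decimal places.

1053.549

X̄ = (733 + 820 + 789 + 988 + 989 + 965 + 854 + 887 + 788 + 907 + 854 + 893 + 904) / 13 = 874.6923
Moving ranges: 87, 31, 199, 1, 24, 111, 33, 99, 119, 53, 39, 11; M̄R̄ = 807.0000 / 12 = 67.2500
UCL = X̄ + 3·M̄R̄/d₂ = 874.6923 + 3 × 67.2500 / 1.128 = 1053.5487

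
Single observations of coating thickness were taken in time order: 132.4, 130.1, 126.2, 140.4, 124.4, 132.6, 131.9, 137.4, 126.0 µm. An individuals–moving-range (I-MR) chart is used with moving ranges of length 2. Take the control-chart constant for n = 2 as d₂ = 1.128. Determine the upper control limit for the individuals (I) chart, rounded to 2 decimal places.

151.94

X̄ = (132.4 + 130.1 + 126.2 + 140.4 + 124.4 + 132.6 + 131.9 + 137.4 + 126.0) / 9 = 131.2667
Moving ranges: 2.3, 3.9, 14.2, 16.0, 8.2, 0.7, 5.5, 11.4; M̄R̄ = 62.2000 / 8 = 7.7750
UCL = X̄ + 3·M̄R̄/d₂ = 131.2667 + 3 × 7.7750 / 1.128 = 151.9449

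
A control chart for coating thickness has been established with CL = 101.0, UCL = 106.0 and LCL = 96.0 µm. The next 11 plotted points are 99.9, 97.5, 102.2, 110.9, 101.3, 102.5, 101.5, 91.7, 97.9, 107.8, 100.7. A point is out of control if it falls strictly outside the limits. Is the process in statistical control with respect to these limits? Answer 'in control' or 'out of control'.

Compare each point to [96.0, 106.0]: sample 4 = 110.9 > UCL; sample 8 = 91.7 < LCL; sample 10 = 107.8 > UCL.

out of control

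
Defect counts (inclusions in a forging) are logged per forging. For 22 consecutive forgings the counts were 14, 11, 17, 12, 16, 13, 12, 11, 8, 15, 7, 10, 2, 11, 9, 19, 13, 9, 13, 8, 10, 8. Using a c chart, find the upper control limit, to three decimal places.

c̄ = (14 + 11 + 17 + 12 + 16 + 13 + 12 + 11 + 8 + 15 + 7 + 10 + 2 + 11 + 9 + 19 + 13 + 9 + 13 + 8 + 10 + 8) / 22 = 248 / 22 = 11.2727
UCL = c̄ + 3√c̄ = 11.2727 + 3 × √11.2727 = 11.2727 + 3 × 3.3575 = 21.3452

21.345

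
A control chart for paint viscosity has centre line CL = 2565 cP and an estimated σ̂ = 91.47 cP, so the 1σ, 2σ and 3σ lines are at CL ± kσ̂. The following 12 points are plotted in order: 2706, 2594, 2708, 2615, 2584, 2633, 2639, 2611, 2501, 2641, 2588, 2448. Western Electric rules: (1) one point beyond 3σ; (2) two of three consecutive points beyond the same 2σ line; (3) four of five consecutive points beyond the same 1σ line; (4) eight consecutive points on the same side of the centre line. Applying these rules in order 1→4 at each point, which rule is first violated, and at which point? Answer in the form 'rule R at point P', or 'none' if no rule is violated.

Zone of each point (C = within 1σ̂, B = 1σ̂–2σ̂, A = 2σ̂–3σ̂, * = beyond 3σ̂; sign = side of CL): 1:+B, 2:+C, 3:+B, 4:+C, 5:+C, 6:+C, 7:+C, 8:+C, 9:-C, 10:+C, 11:+C, 12:-B
Rule 4 (eight consecutive points on the same side of the centre line) is satisfied at point 8.

rule 4 at point 8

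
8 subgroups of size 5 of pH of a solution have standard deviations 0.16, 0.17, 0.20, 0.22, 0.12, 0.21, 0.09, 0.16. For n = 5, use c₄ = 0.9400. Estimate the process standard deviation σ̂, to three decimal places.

0.177

s̄ = (0.16 + 0.17 + 0.20 + 0.22 + 0.12 + 0.21 + 0.09 + 0.16) / 8 = 0.1663
σ̂ = s̄ / c₄ = 0.1663 / 0.9400 = 0.1769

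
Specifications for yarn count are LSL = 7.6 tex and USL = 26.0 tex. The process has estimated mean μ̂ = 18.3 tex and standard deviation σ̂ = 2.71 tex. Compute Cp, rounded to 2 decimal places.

Cp = (USL − LSL) / (6σ̂) = (26.0 − 7.6) / (6 × 2.71) = 18.4000 / 16.2600 = 1.1316

1.13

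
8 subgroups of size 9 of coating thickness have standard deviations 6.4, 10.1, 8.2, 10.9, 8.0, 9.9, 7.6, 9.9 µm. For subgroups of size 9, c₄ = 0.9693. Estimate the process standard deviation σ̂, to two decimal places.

s̄ = (6.4 + 10.1 + 8.2 + 10.9 + 8.0 + 9.9 + 7.6 + 9.9) / 8 = 8.8750
σ̂ = s̄ / c₄ = 8.8750 / 0.9693 = 9.1561

9.16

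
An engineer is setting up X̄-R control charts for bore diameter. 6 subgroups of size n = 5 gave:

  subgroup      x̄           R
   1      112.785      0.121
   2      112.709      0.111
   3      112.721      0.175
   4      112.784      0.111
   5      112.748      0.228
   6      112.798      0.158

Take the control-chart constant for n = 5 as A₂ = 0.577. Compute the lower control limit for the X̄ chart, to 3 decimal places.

X̄̄ = (112.785 + 112.709 + 112.721 + 112.784 + 112.748 + 112.798) / 6 = 676.5450 / 6 = 112.7575
R̄ = (0.121 + 0.111 + 0.175 + 0.111 + 0.228 + 0.158) / 6 = 0.9040 / 6 = 0.1507
LCL = X̄̄ − A₂·R̄ = 112.7575 − 0.577 × 0.1507 = 112.6706

112.671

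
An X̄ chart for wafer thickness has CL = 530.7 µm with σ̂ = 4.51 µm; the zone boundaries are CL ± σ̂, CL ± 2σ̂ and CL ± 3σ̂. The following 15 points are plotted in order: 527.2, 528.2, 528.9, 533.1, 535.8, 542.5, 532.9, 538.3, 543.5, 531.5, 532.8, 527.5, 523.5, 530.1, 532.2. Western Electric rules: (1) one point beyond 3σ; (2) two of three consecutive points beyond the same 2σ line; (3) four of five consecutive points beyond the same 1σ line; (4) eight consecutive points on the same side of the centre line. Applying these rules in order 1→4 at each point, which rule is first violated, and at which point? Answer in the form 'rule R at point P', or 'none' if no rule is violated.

rule 3 at point 9

Zone of each point (C = within 1σ̂, B = 1σ̂–2σ̂, A = 2σ̂–3σ̂, * = beyond 3σ̂; sign = side of CL): 1:-C, 2:-C, 3:-C, 4:+C, 5:+B, 6:+A, 7:+C, 8:+B, 9:+A, 10:+C, 11:+C, 12:-C, 13:-B, 14:-C, 15:+C
Rule 3 (four of five consecutive points beyond the same 1σ limit) is satisfied at point 9.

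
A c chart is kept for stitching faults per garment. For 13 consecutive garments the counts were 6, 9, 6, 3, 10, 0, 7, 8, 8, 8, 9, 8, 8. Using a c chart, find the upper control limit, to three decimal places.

14.817

c̄ = (6 + 9 + 6 + 3 + 10 + 0 + 7 + 8 + 8 + 8 + 9 + 8 + 8) / 13 = 90 / 13 = 6.9231
UCL = c̄ + 3√c̄ = 6.9231 + 3 × √6.9231 = 6.9231 + 3 × 2.6312 = 14.8166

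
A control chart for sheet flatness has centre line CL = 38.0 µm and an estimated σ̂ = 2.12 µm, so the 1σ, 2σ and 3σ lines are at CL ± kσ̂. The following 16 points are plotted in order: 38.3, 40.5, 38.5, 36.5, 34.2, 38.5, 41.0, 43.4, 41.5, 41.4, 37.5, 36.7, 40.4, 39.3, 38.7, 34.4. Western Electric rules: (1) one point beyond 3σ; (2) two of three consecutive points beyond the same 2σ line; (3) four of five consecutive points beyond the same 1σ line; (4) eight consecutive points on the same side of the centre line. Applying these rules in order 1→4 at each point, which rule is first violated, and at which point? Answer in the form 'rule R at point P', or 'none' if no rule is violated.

rule 3 at point 10

Zone of each point (C = within 1σ̂, B = 1σ̂–2σ̂, A = 2σ̂–3σ̂, * = beyond 3σ̂; sign = side of CL): 1:+C, 2:+B, 3:+C, 4:-C, 5:-B, 6:+C, 7:+B, 8:+A, 9:+B, 10:+B, 11:-C, 12:-C, 13:+B, 14:+C, 15:+C, 16:-B
Rule 3 (four of five consecutive points beyond the same 1σ limit) is satisfied at point 10.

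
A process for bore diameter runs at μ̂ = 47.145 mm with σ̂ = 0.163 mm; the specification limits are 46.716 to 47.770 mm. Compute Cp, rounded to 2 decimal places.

1.08

Cp = (USL − LSL) / (6σ̂) = (47.770 − 46.716) / (6 × 0.163) = 1.0540 / 0.9780 = 1.0777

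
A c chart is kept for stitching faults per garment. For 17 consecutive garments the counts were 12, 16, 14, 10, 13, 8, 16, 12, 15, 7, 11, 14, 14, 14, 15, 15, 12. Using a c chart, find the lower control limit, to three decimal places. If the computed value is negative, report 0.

2.081

c̄ = (12 + 16 + 14 + 10 + 13 + 8 + 16 + 12 + 15 + 7 + 11 + 14 + 14 + 14 + 15 + 15 + 12) / 17 = 218 / 17 = 12.8235
LCL = c̄ − 3√c̄ = 12.8235 − 3 × 3.5810 = 2.0805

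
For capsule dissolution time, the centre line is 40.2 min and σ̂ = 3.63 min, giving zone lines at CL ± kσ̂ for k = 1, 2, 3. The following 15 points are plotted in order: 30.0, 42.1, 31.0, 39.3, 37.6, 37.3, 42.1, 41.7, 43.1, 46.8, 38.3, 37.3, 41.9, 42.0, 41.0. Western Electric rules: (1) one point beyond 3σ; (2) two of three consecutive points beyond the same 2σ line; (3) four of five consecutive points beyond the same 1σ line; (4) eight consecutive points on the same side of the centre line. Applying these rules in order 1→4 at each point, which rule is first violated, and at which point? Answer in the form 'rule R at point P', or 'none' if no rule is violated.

rule 2 at point 3

Zone of each point (C = within 1σ̂, B = 1σ̂–2σ̂, A = 2σ̂–3σ̂, * = beyond 3σ̂; sign = side of CL): 1:-A, 2:+C, 3:-A, 4:-C, 5:-C, 6:-C, 7:+C, 8:+C, 9:+C, 10:+B, 11:-C, 12:-C, 13:+C, 14:+C, 15:+C
Rule 2 (two of three consecutive points beyond the same 2σ limit) is satisfied at point 3.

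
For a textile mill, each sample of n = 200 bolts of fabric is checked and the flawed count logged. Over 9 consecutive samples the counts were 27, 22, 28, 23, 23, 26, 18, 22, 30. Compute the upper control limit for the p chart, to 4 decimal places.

p̄ = Σdᵢ / (k·n) = 219 / (9 × 200) = 0.12167
UCL = p̄ + 3·√(p̄(1−p̄)/n) = 0.12167 + 3 × √(0.12167×0.87833/200) = 0.12167 + 3 × 0.02312 = 0.19101

0.1910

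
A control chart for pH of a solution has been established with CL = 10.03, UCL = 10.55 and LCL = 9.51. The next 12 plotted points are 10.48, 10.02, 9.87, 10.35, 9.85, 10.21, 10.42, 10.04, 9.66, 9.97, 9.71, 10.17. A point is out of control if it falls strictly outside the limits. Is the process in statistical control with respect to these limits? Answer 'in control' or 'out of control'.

in control

All 12 points lie within [9.51, 10.55].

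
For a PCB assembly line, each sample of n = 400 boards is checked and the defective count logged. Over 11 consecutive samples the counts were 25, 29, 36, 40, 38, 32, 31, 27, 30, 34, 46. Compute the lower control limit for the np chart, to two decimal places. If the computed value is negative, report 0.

16.84

p̄ = Σdᵢ / (k·n) = 368 / (11 × 400) = 0.08364
LCL = np̄ − 3·√(np̄(1−p̄)) = 33.4545 − 3 × 5.5368 = 16.8440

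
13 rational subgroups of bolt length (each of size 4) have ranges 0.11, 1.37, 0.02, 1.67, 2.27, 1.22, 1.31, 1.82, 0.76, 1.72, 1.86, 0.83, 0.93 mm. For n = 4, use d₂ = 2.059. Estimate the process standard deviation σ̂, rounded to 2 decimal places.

0.59

R̄ = (0.11 + 1.37 + 0.02 + 1.67 + 2.27 + 1.22 + 1.31 + 1.82 + 0.76 + 1.72 + 1.86 + 0.83 + 0.93) / 13 = 1.2223
σ̂ = R̄ / d₂ = 1.2223 / 2.059 = 0.5936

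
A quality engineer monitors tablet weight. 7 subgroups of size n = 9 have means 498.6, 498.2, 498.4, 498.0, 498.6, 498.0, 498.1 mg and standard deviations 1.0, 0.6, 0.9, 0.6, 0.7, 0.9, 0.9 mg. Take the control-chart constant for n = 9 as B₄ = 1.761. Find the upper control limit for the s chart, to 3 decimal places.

1.409

s̄ = (1.0 + 0.6 + 0.9 + 0.6 + 0.7 + 0.9 + 0.9) / 7 = 0.8000
UCL_s = B₄·s̄ = 1.761 × 0.8000 = 1.4088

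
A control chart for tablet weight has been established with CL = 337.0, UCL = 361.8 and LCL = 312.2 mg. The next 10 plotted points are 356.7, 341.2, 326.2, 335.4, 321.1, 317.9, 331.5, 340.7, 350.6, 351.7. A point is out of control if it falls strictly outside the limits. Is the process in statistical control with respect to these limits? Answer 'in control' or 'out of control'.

All 10 points lie within [312.2, 361.8].

in control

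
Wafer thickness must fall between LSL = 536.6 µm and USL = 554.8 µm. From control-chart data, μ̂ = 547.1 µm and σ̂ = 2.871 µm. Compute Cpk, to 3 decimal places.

Cpu = (USL − μ̂) / (3σ̂) = (554.8 − 547.1) / (3 × 2.871) = 0.8940; Cpl = (μ̂ − LSL) / (3σ̂) = (547.1 − 536.6) / (3 × 2.871) = 1.2191; Cpk = min(Cpu, Cpl) = 0.8940

0.894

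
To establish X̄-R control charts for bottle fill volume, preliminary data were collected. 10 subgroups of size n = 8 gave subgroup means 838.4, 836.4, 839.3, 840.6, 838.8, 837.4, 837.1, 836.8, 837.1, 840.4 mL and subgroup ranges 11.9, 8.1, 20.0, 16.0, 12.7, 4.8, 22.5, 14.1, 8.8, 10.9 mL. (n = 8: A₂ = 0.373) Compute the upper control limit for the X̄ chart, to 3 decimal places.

X̄̄ = (838.4 + 836.4 + 839.3 + 840.6 + 838.8 + 837.4 + 837.1 + 836.8 + 837.1 + 840.4) / 10 = 8382.3000 / 10 = 838.2300
R̄ = (11.9 + 8.1 + 20.0 + 16.0 + 12.7 + 4.8 + 22.5 + 14.1 + 8.8 + 10.9) / 10 = 129.8000 / 10 = 12.9800
UCL = X̄̄ + A₂·R̄ = 838.2300 + 0.373 × 12.9800 = 843.0715

843.072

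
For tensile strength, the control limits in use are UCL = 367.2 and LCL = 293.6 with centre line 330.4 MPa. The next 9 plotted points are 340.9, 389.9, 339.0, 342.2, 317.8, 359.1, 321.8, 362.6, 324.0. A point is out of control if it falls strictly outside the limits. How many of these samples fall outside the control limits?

Compare each point to [293.6, 367.2]: sample 2 = 389.9 > UCL.

1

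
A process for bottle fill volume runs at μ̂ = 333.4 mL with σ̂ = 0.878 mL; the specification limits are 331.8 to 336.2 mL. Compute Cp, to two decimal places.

Cp = (USL − LSL) / (6σ̂) = (336.2 − 331.8) / (6 × 0.878) = 4.4000 / 5.2680 = 0.8352

0.84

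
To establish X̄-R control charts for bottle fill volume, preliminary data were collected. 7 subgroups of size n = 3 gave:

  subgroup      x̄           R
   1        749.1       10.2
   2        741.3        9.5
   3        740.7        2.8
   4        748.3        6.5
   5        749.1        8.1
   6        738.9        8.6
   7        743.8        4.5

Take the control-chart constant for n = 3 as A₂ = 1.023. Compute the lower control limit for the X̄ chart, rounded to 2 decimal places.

X̄̄ = (749.1 + 741.3 + 740.7 + 748.3 + 749.1 + 738.9 + 743.8) / 7 = 5211.2000 / 7 = 744.4571
R̄ = (10.2 + 9.5 + 2.8 + 6.5 + 8.1 + 8.6 + 4.5) / 7 = 50.2000 / 7 = 7.1714
LCL = X̄̄ − A₂·R̄ = 744.4571 − 1.023 × 7.1714 = 737.1208

737.12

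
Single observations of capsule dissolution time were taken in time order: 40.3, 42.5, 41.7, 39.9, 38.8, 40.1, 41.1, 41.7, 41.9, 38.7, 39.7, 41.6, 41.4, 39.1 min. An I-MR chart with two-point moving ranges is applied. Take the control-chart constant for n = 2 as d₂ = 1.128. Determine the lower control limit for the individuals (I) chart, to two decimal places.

X̄ = (40.3 + 42.5 + 41.7 + 39.9 + 38.8 + 40.1 + 41.1 + 41.7 + 41.9 + 38.7 + 39.7 + 41.6 + 41.4 + 39.1) / 14 = 40.6071
Moving ranges: 2.2, 0.8, 1.8, 1.1, 1.3, 1.0, 0.6, 0.2, 3.2, 1.0, 1.9, 0.2, 2.3; M̄R̄ = 17.6000 / 13 = 1.3538
LCL = X̄ − 3·M̄R̄/d₂ = 40.6071 − 3 × 1.3538 / 1.128 = 37.0065

37.01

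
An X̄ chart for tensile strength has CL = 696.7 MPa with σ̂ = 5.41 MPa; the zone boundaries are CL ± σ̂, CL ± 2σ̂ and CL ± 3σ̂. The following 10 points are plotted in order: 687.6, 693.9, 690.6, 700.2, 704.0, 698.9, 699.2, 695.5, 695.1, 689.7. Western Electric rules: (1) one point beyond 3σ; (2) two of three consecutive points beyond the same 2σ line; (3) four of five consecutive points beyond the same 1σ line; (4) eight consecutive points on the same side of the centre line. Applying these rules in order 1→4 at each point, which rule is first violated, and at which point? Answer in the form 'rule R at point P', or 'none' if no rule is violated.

none

Zone of each point (C = within 1σ̂, B = 1σ̂–2σ̂, A = 2σ̂–3σ̂, * = beyond 3σ̂; sign = side of CL): 1:-B, 2:-C, 3:-B, 4:+C, 5:+B, 6:+C, 7:+C, 8:-C, 9:-C, 10:-B
No rule fires across all 10 points.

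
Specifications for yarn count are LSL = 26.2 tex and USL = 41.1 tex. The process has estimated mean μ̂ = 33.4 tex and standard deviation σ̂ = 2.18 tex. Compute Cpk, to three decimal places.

Cpu = (USL − μ̂) / (3σ̂) = (41.1 − 33.4) / (3 × 2.18) = 1.1774; Cpl = (μ̂ − LSL) / (3σ̂) = (33.4 − 26.2) / (3 × 2.18) = 1.1009; Cpk = min(Cpu, Cpl) = 1.1009

1.101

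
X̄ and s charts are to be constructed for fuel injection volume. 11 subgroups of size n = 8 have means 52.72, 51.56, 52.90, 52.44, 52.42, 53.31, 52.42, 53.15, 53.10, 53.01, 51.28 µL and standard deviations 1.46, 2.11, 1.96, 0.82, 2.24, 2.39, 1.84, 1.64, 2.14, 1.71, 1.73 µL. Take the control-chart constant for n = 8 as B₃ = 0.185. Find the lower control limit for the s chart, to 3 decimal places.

s̄ = (1.46 + 2.11 + 1.96 + 0.82 + 2.24 + 2.39 + 1.84 + 1.64 + 2.14 + 1.71 + 1.73) / 11 = 1.8218
LCL_s = B₃·s̄ = 0.185 × 1.8218 = 0.3370

0.337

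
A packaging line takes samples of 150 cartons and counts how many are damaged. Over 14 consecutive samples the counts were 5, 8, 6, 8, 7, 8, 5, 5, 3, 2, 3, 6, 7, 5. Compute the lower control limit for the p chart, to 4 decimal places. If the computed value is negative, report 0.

p̄ = Σdᵢ / (k·n) = 78 / (14 × 150) = 0.03714
LCL = p̄ − 3·√(p̄(1−p̄)/n) = 0.03714 − 3 × 0.01544 = -0.00918 → 0 (negative, so LCL = 0)

0.0000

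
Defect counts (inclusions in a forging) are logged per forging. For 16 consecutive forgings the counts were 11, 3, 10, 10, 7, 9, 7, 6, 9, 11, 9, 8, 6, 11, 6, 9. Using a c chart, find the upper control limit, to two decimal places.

16.87

c̄ = (11 + 3 + 10 + 10 + 7 + 9 + 7 + 6 + 9 + 11 + 9 + 8 + 6 + 11 + 6 + 9) / 16 = 132 / 16 = 8.2500
UCL = c̄ + 3√c̄ = 8.2500 + 3 × √8.2500 = 8.2500 + 3 × 2.8723 = 16.8668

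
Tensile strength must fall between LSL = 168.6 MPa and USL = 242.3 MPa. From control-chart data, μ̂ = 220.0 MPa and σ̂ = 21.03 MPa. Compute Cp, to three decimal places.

0.584

Cp = (USL − LSL) / (6σ̂) = (242.3 − 168.6) / (6 × 21.03) = 73.7000 / 126.1800 = 0.5841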